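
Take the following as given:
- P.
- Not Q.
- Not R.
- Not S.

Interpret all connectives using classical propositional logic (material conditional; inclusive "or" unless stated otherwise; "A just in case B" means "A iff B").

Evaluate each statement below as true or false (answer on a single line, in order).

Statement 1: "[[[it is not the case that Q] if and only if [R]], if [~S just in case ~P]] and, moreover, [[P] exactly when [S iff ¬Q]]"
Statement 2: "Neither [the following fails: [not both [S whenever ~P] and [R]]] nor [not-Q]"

Statement 1 False, Statement 2 False

Statement 1: Parsed as ((~S <-> ~P) -> (~Q <-> R)) & (P <-> (S <-> ~Q))

~S = ~F = T
~P = ~T = F
~S <-> ~P = T <-> F = F
~Q = ~F = T
~Q <-> R = T <-> F = F
(~S <-> ~P) -> (~Q <-> R) = F -> F = T
~Q = ~F = T
S <-> ~Q = F <-> T = F
P <-> (S <-> ~Q) = T <-> F = F
((~S <-> ~P) -> (~Q <-> R)) & (P <-> (S <-> ~Q)) = T & F = F
Hence Statement 1 is false.

Statement 2: This is ~((~P -> S) nand R) nor ~Q.

~P = ~T = F
~P -> S = F -> F = T
(~P -> S) nand R = T nand F = T
~((~P -> S) nand R) = ~T = F
~Q = ~F = T
~((~P -> S) nand R) nor ~Q = F nor T = F
Hence Statement 2 is false.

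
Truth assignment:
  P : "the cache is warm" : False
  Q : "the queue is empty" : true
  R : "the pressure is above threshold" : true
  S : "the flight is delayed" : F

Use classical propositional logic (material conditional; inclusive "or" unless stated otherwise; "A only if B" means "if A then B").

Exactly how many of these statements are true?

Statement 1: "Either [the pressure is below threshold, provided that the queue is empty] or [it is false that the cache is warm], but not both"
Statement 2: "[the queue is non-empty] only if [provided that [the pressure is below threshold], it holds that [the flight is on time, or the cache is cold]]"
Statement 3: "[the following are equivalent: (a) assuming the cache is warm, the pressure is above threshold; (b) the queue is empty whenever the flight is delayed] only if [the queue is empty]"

Statement 1: Formalization: (Q -> ~R) xor ~P

~R = ~T = F
Q -> ~R = T -> F = F
~P = ~F = T
(Q -> ~R) xor ~P = F xor T = T
Thus Statement 1 is true.

Statement 2: In symbols: ~Q -> (~R -> (~S | ~P))

~Q = ~T = F
~R = ~T = F
~S = ~F = T
~P = ~F = T
~S | ~P = T | T = T
~R -> (~S | ~P) = F -> T = T
~Q -> (~R -> (~S | ~P)) = F -> T = T
Thus Statement 2 is true.

Statement 3: Formalization: ((P -> R) <-> (S -> Q)) -> Q

P -> R = F -> T = T
S -> Q = F -> T = T
(P -> R) <-> (S -> Q) = T <-> T = T
((P -> R) <-> (S -> Q)) -> Q = T -> T = T
Hence Statement 3 is true.

Count: 3.

3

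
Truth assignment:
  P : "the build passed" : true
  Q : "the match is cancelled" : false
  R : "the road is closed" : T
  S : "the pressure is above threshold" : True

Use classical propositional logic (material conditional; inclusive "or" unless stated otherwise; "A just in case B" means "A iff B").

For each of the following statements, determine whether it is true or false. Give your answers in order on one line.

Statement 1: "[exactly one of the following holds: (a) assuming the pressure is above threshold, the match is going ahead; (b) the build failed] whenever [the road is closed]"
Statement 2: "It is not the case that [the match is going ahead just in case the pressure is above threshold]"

Statement 1 True; Statement 2 False

Statement 1: In symbols: R -> ((S -> not Q) xor not P)

not Q = not False = True
S -> not Q = True -> True = True
not P = not True = False
(S -> not Q) xor not P = True xor False = True
R -> ((S -> not Q) xor not P) = True -> True = True
So Statement 1 is true.

Statement 2: In symbols: not (not Q iff S)

not Q = not False = True
not Q iff S = True iff True = True
not (not Q iff S) = not True = False
So Statement 2 is false.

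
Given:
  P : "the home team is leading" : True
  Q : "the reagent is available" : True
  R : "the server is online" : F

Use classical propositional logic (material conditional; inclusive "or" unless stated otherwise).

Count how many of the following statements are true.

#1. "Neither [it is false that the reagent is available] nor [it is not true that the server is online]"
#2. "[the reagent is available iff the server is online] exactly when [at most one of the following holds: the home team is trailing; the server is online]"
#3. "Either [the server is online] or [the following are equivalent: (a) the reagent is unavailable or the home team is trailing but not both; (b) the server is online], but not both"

#1: Formalization: ¬Q ↓ ¬R

¬Q = ¬T = F
¬R = ¬F = T
¬Q ↓ ¬R = F ↓ T = F
So #1 is false.

#2: Formalization: (Q ↔ R) ↔ (¬P ↑ R)

Q ↔ R = T ↔ F = F
¬P = ¬T = F
¬P ↑ R = F ↑ F = T
(Q ↔ R) ↔ (¬P ↑ R) = F ↔ T = F
Hence #2 is false.

#3: Parsed as R ⊕ ((¬Q ⊕ ¬P) ↔ R)

¬Q = ¬T = F
¬P = ¬T = F
¬Q ⊕ ¬P = F ⊕ F = F
(¬Q ⊕ ¬P) ↔ R = F ↔ F = T
R ⊕ ((¬Q ⊕ ¬P) ↔ R) = F ⊕ T = T
Thus #3 is true.

Count: 1.

1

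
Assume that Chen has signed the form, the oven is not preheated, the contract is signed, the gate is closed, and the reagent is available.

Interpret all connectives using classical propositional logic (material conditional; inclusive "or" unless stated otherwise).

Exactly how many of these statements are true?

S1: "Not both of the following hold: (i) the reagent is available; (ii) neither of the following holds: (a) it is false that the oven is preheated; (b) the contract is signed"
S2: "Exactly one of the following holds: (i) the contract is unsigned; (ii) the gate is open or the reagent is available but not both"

2

Let U = "the reagent is available" (True), Q = "the oven is preheated" (False), R = "the contract is signed" (True), S = "the gate is open" (False).

S1: This is U nand (not Q nor R).

not Q = not False = True
not Q nor R = True nor True = False
U nand (not Q nor R) = True nand False = True
Hence S1 is true.

S2: Parsed as not R xor (S xor U)

not R = not True = False
S xor U = False xor True = True
not R xor (S xor U) = False xor True = True
Thus S2 is true.

True statements: 2 (S1, S2).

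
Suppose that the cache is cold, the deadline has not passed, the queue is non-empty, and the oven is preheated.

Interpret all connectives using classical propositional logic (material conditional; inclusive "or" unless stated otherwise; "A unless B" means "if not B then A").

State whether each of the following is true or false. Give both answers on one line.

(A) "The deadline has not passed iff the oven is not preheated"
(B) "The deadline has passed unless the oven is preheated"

(A) False; (B) True

Let P = "the deadline has passed" (F), R = "the oven is preheated" (T).

(A): In symbols: ~P <-> ~R

~P = ~F = T
~R = ~T = F
~P <-> ~R = T <-> F = F
Thus (A) is false.

(B): In symbols: P | R

P | R = F | T = T
So (B) is true.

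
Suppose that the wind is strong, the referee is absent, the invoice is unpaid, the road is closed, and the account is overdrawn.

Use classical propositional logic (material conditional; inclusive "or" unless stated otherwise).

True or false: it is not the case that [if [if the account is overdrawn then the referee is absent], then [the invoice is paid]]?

True

Let L = "the account is overdrawn" (True), Q = "the referee is present" (False), K = "the invoice is paid" (False).
Formalization: not ((L -> not Q) -> K)

not Q = not False = True
L -> not Q = True -> True = True
(L -> not Q) -> K = True -> False = False
not ((L -> not Q) -> K) = not False = True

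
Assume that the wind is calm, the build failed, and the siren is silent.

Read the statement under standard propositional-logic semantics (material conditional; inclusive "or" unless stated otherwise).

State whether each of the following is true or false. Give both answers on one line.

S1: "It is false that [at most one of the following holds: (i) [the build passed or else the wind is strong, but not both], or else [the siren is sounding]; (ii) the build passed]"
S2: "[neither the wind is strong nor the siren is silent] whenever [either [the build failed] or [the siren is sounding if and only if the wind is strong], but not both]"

S1 False / S2 True

Let G = "the build passed" (False), S = "the wind is strong" (False), U = "the siren is sounding" (False).

S1: In symbols: not (((G xor S) or U) nand G)

G xor S = False xor False = False
(G xor S) or U = False or False = False
((G xor S) or U) nand G = False nand False = True
not (((G xor S) or U) nand G) = not True = False
Hence S1 is false.

S2: This is (not G xor (U iff S)) -> (S nor not U).

not G = not False = True
U iff S = False iff False = True
not G xor (U iff S) = True xor True = False
not U = not False = True
S nor not U = False nor True = False
(not G xor (U iff S)) -> (S nor not U) = False -> False = True
Hence S2 is true.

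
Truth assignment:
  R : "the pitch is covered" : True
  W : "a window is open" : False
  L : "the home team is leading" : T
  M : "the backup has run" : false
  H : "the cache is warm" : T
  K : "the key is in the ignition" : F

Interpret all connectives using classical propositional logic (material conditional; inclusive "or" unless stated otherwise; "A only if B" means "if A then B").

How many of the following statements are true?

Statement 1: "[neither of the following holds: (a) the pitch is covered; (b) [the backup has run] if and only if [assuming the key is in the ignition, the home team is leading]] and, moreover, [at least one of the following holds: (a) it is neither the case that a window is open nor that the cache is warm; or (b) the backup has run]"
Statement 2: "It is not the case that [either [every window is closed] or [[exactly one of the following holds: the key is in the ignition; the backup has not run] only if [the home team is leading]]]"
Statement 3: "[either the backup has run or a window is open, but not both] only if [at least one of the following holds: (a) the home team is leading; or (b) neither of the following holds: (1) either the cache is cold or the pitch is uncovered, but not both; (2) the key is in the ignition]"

1

Statement 1: In symbols: (R ↓ (M ↔ (K → L))) ∧ ((W ↓ H) ∨ M)

K → L = F → T = T
M ↔ (K → L) = F ↔ T = F
R ↓ (M ↔ (K → L)) = T ↓ F = F
W ↓ H = F ↓ T = F
(W ↓ H) ∨ M = F ∨ F = F
(R ↓ (M ↔ (K → L))) ∧ ((W ↓ H) ∨ M) = F ∧ F = F
So Statement 1 is false.

Statement 2: Parsed as ¬(¬W ∨ ((K ⊕ ¬M) → L))

¬W = ¬F = T
¬M = ¬F = T
K ⊕ ¬M = F ⊕ T = T
(K ⊕ ¬M) → L = T → T = T
¬W ∨ ((K ⊕ ¬M) → L) = T ∨ T = T
¬(¬W ∨ ((K ⊕ ¬M) → L)) = ¬T = F
Hence Statement 2 is false.

Statement 3: In symbols: (M ⊕ W) → (L ∨ ((¬H ⊕ ¬R) ↓ K))

M ⊕ W = F ⊕ F = F
¬H = ¬T = F
¬R = ¬T = F
¬H ⊕ ¬R = F ⊕ F = F
(¬H ⊕ ¬R) ↓ K = F ↓ F = T
L ∨ ((¬H ⊕ ¬R) ↓ K) = T ∨ T = T
(M ⊕ W) → (L ∨ ((¬H ⊕ ¬R) ↓ K)) = F → T = T
Thus Statement 3 is true.

Count: 1.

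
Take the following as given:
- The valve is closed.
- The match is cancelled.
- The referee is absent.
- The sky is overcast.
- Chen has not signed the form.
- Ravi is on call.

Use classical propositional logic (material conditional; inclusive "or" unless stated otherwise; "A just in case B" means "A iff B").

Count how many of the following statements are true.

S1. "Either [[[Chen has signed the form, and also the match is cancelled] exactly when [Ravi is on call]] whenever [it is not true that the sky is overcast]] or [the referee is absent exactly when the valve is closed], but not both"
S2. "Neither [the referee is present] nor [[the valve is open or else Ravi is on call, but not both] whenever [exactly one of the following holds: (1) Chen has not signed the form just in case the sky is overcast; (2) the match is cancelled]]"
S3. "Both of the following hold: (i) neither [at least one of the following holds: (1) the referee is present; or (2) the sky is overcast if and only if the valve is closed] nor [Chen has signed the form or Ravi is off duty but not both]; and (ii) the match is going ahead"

Let V = "the sky is overcast" (T), G = "Chen has signed the form" (F), K = "the match is cancelled" (T), D = "Ravi is on call" (T), R = "the referee is present" (F), M = "the valve is open" (F).

S1: This is (~V -> ((G & K) <-> D)) xor (~R <-> ~M).

~V = ~T = F
G & K = F & T = F
(G & K) <-> D = F <-> T = F
~V -> ((G & K) <-> D) = F -> F = T
~R = ~F = T
~M = ~F = T
~R <-> ~M = T <-> T = T
(~V -> ((G & K) <-> D)) xor (~R <-> ~M) = T xor T = F
So S1 is false.

S2: Parsed as R nor (((~G <-> V) xor K) -> (M xor D))

~G = ~F = T
~G <-> V = T <-> T = T
(~G <-> V) xor K = T xor T = F
M xor D = F xor T = T
((~G <-> V) xor K) -> (M xor D) = F -> T = T
R nor (((~G <-> V) xor K) -> (M xor D)) = F nor T = F
Hence S2 is false.

S3: In symbols: ((R | (V <-> ~M)) nor (G xor ~D)) & ~K

~M = ~F = T
V <-> ~M = T <-> T = T
R | (V <-> ~M) = F | T = T
~D = ~T = F
G xor ~D = F xor F = F
(R | (V <-> ~M)) nor (G xor ~D) = T nor F = F
~K = ~T = F
((R | (V <-> ~M)) nor (G xor ~D)) & ~K = F & F = F
Thus S3 is false.

True statements: 0 (none).

0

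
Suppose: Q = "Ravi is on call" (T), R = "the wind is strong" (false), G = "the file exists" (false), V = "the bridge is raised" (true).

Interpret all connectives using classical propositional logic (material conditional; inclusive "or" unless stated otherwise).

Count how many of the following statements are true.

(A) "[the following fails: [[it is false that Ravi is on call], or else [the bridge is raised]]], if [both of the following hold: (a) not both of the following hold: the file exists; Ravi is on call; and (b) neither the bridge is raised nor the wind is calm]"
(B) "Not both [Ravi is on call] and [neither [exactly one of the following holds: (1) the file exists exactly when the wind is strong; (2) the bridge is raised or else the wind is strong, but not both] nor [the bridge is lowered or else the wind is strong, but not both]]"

(A): This is ((G nand Q) and (V nor not R)) -> not (not Q or V).

G nand Q = False nand True = True
not R = not False = True
V nor not R = True nor True = False
(G nand Q) and (V nor not R) = True and False = False
not Q = not True = False
not Q or V = False or True = True
not (not Q or V) = not True = False
((G nand Q) and (V nor not R)) -> not (not Q or V) = False -> False = True
Thus (A) is true.

(B): In symbols: Q nand (((G iff R) xor (V xor R)) nor (not V xor R))

G iff R = False iff False = True
V xor R = True xor False = True
(G iff R) xor (V xor R) = True xor True = False
not V = not True = False
not V xor R = False xor False = False
((G iff R) xor (V xor R)) nor (not V xor R) = False nor False = True
Q nand (((G iff R) xor (V xor R)) nor (not V xor R)) = True nand True = False
Thus (B) is false.

Count: 1.

1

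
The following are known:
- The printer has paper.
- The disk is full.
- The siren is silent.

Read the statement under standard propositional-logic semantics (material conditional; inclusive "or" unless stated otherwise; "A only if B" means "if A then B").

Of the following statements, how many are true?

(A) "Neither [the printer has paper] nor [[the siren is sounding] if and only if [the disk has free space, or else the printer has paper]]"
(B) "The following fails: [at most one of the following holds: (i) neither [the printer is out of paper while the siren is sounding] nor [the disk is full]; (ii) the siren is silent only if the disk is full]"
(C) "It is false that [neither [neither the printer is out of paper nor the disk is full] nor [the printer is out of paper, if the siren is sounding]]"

1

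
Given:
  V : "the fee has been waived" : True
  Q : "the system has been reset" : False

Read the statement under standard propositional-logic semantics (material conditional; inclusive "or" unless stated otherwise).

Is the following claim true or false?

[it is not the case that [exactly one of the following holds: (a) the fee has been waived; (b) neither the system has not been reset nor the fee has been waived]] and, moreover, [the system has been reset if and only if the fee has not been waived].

The statement is false.

This is ¬(V ⊕ (¬Q ↓ V)) ∧ (Q ↔ ¬V).

¬Q = ¬F = T
¬Q ↓ V = T ↓ T = F
V ⊕ (¬Q ↓ V) = T ⊕ F = T
¬(V ⊕ (¬Q ↓ V)) = ¬T = F
¬V = ¬T = F
Q ↔ ¬V = F ↔ F = T
¬(V ⊕ (¬Q ↓ V)) ∧ (Q ↔ ¬V) = F ∧ T = F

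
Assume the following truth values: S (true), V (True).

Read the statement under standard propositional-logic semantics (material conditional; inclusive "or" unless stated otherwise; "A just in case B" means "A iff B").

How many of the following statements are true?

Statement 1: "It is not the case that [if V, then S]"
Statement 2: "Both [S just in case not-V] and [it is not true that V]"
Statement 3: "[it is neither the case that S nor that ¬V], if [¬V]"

Statement 1: This is ~(V -> S).

V -> S = T -> T = T
~(V -> S) = ~T = F
Thus Statement 1 is false.

Statement 2: In symbols: (S <-> ~V) & ~V

~V = ~T = F
S <-> ~V = T <-> F = F
~V = ~T = F
(S <-> ~V) & ~V = F & F = F
Thus Statement 2 is false.

Statement 3: Formalization: ~V -> (S nor ~V)

~V = ~T = F
~V = ~T = F
S nor ~V = T nor F = F
~V -> (S nor ~V) = F -> F = T
Hence Statement 3 is true.

Count: 1.

1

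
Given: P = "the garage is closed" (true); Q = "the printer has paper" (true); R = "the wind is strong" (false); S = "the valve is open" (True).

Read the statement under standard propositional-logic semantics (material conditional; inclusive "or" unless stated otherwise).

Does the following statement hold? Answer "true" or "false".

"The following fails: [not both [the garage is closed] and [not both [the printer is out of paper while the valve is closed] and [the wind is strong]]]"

True

This is not (P nand ((not Q and not S) nand R)).

not Q = not True = False
not S = not True = False
not Q and not S = False and False = False
(not Q and not S) nand R = False nand False = True
P nand ((not Q and not S) nand R) = True nand True = False
not (P nand ((not Q and not S) nand R)) = not False = True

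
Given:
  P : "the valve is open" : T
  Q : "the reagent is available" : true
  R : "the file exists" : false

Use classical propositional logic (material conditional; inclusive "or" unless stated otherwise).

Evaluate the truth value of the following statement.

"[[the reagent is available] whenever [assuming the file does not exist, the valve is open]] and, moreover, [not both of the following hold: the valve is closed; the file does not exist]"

Values: R=F, P=T, Q=T.
Formalization: ((¬R → P) → Q) ∧ (¬P ↑ ¬R)

¬R = ¬F = T
¬R → P = T → T = T
(¬R → P) → Q = T → T = T
¬P = ¬T = F
¬R = ¬F = T
¬P ↑ ¬R = F ↑ T = T
((¬R → P) → Q) ∧ (¬P ↑ ¬R) = T ∧ T = T

true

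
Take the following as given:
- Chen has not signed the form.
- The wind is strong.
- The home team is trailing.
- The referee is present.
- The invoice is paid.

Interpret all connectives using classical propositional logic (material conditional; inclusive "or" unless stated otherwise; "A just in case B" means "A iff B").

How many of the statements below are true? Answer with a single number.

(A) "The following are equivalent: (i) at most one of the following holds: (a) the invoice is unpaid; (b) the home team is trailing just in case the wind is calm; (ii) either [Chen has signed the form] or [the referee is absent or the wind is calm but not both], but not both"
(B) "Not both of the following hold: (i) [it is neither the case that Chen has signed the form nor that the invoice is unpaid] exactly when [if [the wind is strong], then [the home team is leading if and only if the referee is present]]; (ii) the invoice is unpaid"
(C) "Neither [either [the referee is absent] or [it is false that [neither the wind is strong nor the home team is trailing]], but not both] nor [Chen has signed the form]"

Let K = "the invoice is paid" (T), G = "the home team is leading" (F), D = "the wind is strong" (T), R = "Chen has signed the form" (F), M = "the referee is present" (T).

(A): In symbols: (~K nand (~G <-> ~D)) <-> (R xor (~M xor ~D))

~K = ~T = F
~G = ~F = T
~D = ~T = F
~G <-> ~D = T <-> F = F
~K nand (~G <-> ~D) = F nand F = T
~M = ~T = F
~D = ~T = F
~M xor ~D = F xor F = F
R xor (~M xor ~D) = F xor F = F
(~K nand (~G <-> ~D)) <-> (R xor (~M xor ~D)) = T <-> F = F
Hence (A) is false.

(B): Parsed as ((R nor ~K) <-> (D -> (G <-> M))) nand ~K

~K = ~T = F
R nor ~K = F nor F = T
G <-> M = F <-> T = F
D -> (G <-> M) = T -> F = F
(R nor ~K) <-> (D -> (G <-> M)) = T <-> F = F
~K = ~T = F
((R nor ~K) <-> (D -> (G <-> M))) nand ~K = F nand F = T
Hence (B) is true.

(C): Formalization: (~M xor ~(D nor ~G)) nor R

~M = ~T = F
~G = ~F = T
D nor ~G = T nor T = F
~(D nor ~G) = ~F = T
~M xor ~(D nor ~G) = F xor T = T
(~M xor ~(D nor ~G)) nor R = T nor F = F
Hence (C) is false.

1 of the 3 statements is true ((B)).

1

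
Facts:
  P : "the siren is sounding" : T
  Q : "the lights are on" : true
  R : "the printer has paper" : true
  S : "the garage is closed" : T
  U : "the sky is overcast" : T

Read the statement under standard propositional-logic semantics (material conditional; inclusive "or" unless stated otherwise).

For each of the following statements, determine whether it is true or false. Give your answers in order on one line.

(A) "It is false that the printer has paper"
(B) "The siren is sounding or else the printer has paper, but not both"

(A) False; (B) False

(A): Formalization: not R

not R = not True = False
Hence (A) is false.

(B): This is P xor R.

P xor R = True xor True = False
So (B) is false.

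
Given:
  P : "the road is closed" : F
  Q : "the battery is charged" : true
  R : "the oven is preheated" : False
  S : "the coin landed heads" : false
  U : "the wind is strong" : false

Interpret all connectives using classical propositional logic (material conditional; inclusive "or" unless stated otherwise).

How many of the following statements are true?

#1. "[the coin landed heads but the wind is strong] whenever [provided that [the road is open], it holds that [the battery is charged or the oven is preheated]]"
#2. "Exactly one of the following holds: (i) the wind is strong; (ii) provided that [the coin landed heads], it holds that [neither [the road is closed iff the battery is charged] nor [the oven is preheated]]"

1

#1: Parsed as (¬P → (Q ∨ R)) → (S ∧ U)

¬P = ¬F = T
Q ∨ R = T ∨ F = T
¬P → (Q ∨ R) = T → T = T
S ∧ U = F ∧ F = F
(¬P → (Q ∨ R)) → (S ∧ U) = T → F = F
Hence #1 is false.

#2: Formalization: U ⊕ (S → ((P ↔ Q) ↓ R))

P ↔ Q = F ↔ T = F
(P ↔ Q) ↓ R = F ↓ F = T
S → ((P ↔ Q) ↓ R) = F → T = T
U ⊕ (S → ((P ↔ Q) ↓ R)) = F ⊕ T = T
Thus #2 is true.

1 of the 2 statements is true.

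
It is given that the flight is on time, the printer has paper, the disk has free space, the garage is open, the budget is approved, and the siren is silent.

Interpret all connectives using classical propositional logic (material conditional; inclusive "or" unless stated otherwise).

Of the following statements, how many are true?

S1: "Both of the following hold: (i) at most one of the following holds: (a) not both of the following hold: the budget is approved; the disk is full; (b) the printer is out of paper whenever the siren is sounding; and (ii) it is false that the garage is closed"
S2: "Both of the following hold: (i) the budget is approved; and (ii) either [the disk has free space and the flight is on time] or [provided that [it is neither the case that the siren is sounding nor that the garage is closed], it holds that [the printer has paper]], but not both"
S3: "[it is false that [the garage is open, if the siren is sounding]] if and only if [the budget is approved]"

Let N = "the budget is approved" (True), R = "the disk is full" (False), W = "the siren is sounding" (False), H = "the printer has paper" (True), G = "the garage is closed" (False), U = "the flight is delayed" (False).

S1: Parsed as ((N nand R) nand (W -> not H)) and not G

N nand R = True nand False = True
not H = not True = False
W -> not H = False -> False = True
(N nand R) nand (W -> not H) = True nand True = False
not G = not False = True
((N nand R) nand (W -> not H)) and not G = False and True = False
Thus S1 is false.

S2: In symbols: N and ((not R and not U) xor ((W nor G) -> H))

not R = not False = True
not U = not False = True
not R and not U = True and True = True
W nor G = False nor False = True
(W nor G) -> H = True -> True = True
(not R and not U) xor ((W nor G) -> H) = True xor True = False
N and ((not R and not U) xor ((W nor G) -> H)) = True and False = False
So S2 is false.

S3: In symbols: not (W -> not G) iff N

not G = not False = True
W -> not G = False -> True = True
not (W -> not G) = not True = False
not (W -> not G) iff N = False iff True = False
Thus S3 is false.

0 of the 3 statements are true (none).

0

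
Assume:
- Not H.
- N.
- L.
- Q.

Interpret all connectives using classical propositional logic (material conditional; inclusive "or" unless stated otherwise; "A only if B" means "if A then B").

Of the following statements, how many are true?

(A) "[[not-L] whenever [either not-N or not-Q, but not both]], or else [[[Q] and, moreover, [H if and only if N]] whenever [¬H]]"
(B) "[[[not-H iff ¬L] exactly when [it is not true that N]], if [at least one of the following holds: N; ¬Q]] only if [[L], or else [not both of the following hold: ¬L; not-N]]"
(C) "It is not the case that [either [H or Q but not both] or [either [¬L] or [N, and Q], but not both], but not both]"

3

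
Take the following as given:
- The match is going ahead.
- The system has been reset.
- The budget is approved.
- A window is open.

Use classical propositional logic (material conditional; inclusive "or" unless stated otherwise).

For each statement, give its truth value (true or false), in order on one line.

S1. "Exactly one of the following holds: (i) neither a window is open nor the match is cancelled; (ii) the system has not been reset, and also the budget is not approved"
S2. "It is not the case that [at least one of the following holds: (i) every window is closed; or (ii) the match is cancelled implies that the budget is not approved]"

Let S = "a window is open" (True), P = "the match is cancelled" (False), Q = "the system has been reset" (True), R = "the budget is approved" (True).

S1: In symbols: (S nor P) xor (not Q and not R)

S nor P = True nor False = False
not Q = not True = False
not R = not True = False
not Q and not R = False and False = False
(S nor P) xor (not Q and not R) = False xor False = False
So S1 is false.

S2: Parsed as not (not S or (P -> not R))

not S = not True = False
not R = not True = False
P -> not R = False -> False = True
not S or (P -> not R) = False or True = True
not (not S or (P -> not R)) = not True = False
Hence S2 is false.

S1 False, S2 False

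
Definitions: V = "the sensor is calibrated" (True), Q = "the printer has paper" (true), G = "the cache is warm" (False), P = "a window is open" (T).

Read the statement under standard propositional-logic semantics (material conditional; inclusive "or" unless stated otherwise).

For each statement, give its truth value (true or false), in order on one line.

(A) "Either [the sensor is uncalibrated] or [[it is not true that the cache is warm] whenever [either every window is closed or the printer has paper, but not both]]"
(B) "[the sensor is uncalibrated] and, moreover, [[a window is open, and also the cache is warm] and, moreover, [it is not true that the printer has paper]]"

(A) T / (B) F

(A): This is ~V | ((~P xor Q) -> ~G).

~V = ~T = F
~P = ~T = F
~P xor Q = F xor T = T
~G = ~F = T
(~P xor Q) -> ~G = T -> T = T
~V | ((~P xor Q) -> ~G) = F | T = T
Thus (A) is true.

(B): In symbols: ~V & ((P & G) & ~Q)

~V = ~T = F
P & G = T & F = F
~Q = ~T = F
(P & G) & ~Q = F & F = F
~V & ((P & G) & ~Q) = F & F = F
Hence (B) is false.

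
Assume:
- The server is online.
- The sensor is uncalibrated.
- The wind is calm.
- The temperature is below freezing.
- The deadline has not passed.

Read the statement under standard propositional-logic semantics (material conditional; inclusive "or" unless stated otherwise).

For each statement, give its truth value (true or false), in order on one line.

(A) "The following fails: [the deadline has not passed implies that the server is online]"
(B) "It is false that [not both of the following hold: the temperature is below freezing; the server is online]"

(A) F, (B) T

Let U = "the deadline has passed" (F), P = "the server is online" (T), S = "the temperature is below freezing" (T).

(A): This is ¬(¬U → P).

¬U = ¬F = T
¬U → P = T → T = T
¬(¬U → P) = ¬T = F
Thus (A) is false.

(B): This is ¬(S ↑ P).

S ↑ P = T ↑ T = F
¬(S ↑ P) = ¬F = T
Hence (B) is true.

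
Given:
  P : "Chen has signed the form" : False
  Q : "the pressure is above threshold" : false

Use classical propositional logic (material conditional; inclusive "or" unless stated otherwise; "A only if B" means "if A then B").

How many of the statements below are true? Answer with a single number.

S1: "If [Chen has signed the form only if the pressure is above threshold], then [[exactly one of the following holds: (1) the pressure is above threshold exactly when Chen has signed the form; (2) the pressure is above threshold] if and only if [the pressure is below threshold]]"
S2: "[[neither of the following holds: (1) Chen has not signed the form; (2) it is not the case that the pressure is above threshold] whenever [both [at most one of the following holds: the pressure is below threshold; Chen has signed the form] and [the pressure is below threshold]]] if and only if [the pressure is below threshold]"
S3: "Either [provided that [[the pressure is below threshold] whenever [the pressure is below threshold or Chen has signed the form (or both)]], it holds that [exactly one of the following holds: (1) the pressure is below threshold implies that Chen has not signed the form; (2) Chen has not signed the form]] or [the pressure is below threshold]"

S1: This is (P → Q) → (((Q ↔ P) ⊕ Q) ↔ ¬Q).

P → Q = F → F = T
Q ↔ P = F ↔ F = T
(Q ↔ P) ⊕ Q = T ⊕ F = T
¬Q = ¬F = T
((Q ↔ P) ⊕ Q) ↔ ¬Q = T ↔ T = T
(P → Q) → (((Q ↔ P) ⊕ Q) ↔ ¬Q) = T → T = T
Hence S1 is true.

S2: Formalization: (((¬Q ↑ P) ∧ ¬Q) → (¬P ↓ ¬Q)) ↔ ¬Q

¬Q = ¬F = T
¬Q ↑ P = T ↑ F = T
¬Q = ¬F = T
(¬Q ↑ P) ∧ ¬Q = T ∧ T = T
¬P = ¬F = T
¬Q = ¬F = T
¬P ↓ ¬Q = T ↓ T = F
((¬Q ↑ P) ∧ ¬Q) → (¬P ↓ ¬Q) = T → F = F
¬Q = ¬F = T
(((¬Q ↑ P) ∧ ¬Q) → (¬P ↓ ¬Q)) ↔ ¬Q = F ↔ T = F
Hence S2 is false.

S3: Formalization: (((¬Q ∨ P) → ¬Q) → ((¬Q → ¬P) ⊕ ¬P)) ∨ ¬Q

¬Q = ¬F = T
¬Q ∨ P = T ∨ F = T
¬Q = ¬F = T
(¬Q ∨ P) → ¬Q = T → T = T
¬Q = ¬F = T
¬P = ¬F = T
¬Q → ¬P = T → T = T
¬P = ¬F = T
(¬Q → ¬P) ⊕ ¬P = T ⊕ T = F
((¬Q ∨ P) → ¬Q) → ((¬Q → ¬P) ⊕ ¬P) = T → F = F
¬Q = ¬F = T
(((¬Q ∨ P) → ¬Q) → ((¬Q → ¬P) ⊕ ¬P)) ∨ ¬Q = F ∨ T = T
So S3 is true.

Count: 2.

2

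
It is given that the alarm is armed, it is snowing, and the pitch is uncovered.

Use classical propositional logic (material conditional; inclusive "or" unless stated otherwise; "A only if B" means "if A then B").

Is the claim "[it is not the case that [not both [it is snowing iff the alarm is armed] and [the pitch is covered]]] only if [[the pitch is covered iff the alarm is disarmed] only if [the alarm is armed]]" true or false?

Let Q = "it is snowing" (T), P = "the alarm is armed" (T), R = "the pitch is covered" (F).
Formalization: ~((Q <-> P) nand R) -> ((R <-> ~P) -> P)

Q <-> P = T <-> T = T
(Q <-> P) nand R = T nand F = T
~((Q <-> P) nand R) = ~T = F
~P = ~T = F
R <-> ~P = F <-> F = T
(R <-> ~P) -> P = T -> T = T
~((Q <-> P) nand R) -> ((R <-> ~P) -> P) = F -> T = T

True.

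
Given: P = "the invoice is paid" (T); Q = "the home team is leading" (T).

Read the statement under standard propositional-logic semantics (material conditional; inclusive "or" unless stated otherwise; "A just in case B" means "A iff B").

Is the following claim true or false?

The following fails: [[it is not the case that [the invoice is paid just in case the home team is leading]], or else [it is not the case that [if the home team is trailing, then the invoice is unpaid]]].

This is not (not (P iff Q) or not (not Q -> not P)).

P iff Q = True iff True = True
not (P iff Q) = not True = False
not Q = not True = False
not P = not True = False
not Q -> not P = False -> False = True
not (not Q -> not P) = not True = False
not (P iff Q) or not (not Q -> not P) = False or False = False
not (not (P iff Q) or not (not Q -> not P)) = not False = True

True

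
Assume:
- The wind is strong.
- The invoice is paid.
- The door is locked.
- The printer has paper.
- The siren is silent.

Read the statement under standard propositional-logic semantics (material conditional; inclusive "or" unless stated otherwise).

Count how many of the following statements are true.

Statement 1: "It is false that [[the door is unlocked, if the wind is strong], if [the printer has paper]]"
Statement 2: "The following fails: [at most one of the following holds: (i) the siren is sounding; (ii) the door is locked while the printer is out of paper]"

1

Let S = "the printer has paper" (True), P = "the wind is strong" (True), R = "the door is locked" (True), U = "the siren is sounding" (False).

Statement 1: In symbols: not (S -> (P -> not R))

not R = not True = False
P -> not R = True -> False = False
S -> (P -> not R) = True -> False = False
not (S -> (P -> not R)) = not False = True
So Statement 1 is true.

Statement 2: This is not (U nand (R and not S)).

not S = not True = False
R and not S = True and False = False
U nand (R and not S) = False nand False = True
not (U nand (R and not S)) = not True = False
Thus Statement 2 is false.

Count: 1.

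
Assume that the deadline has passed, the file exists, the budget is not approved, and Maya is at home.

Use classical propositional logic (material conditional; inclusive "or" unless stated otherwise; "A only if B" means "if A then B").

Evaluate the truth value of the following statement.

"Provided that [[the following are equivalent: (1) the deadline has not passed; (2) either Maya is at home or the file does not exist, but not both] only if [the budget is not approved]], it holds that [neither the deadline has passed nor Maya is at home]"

False.

Let P = "the deadline has passed" (T), S = "Maya is at home" (T), Q = "the file exists" (T), R = "the budget is approved" (F).
This is ((~P <-> (S xor ~Q)) -> ~R) -> (P nor S).

~P = ~T = F
~Q = ~T = F
S xor ~Q = T xor F = T
~P <-> (S xor ~Q) = F <-> T = F
~R = ~F = T
(~P <-> (S xor ~Q)) -> ~R = F -> T = T
P nor S = T nor T = F
((~P <-> (S xor ~Q)) -> ~R) -> (P nor S) = T -> F = F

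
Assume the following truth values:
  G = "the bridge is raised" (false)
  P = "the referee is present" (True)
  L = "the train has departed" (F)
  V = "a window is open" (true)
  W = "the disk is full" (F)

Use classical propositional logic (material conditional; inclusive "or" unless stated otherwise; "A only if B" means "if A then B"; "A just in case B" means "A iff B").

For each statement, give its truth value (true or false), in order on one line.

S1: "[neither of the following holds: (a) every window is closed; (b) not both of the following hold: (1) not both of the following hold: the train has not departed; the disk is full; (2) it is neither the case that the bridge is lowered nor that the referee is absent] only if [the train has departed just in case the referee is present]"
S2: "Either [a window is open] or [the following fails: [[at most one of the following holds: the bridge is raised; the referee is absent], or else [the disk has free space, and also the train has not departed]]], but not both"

S1 true / S2 true

S1: Formalization: (not V nor ((not L nand W) nand (not G nor not P))) -> (L iff P)

not V = not True = False
not L = not False = True
not L nand W = True nand False = True
not G = not False = True
not P = not True = False
not G nor not P = True nor False = False
(not L nand W) nand (not G nor not P) = True nand False = True
not V nor ((not L nand W) nand (not G nor not P)) = False nor True = False
L iff P = False iff True = False
(not V nor ((not L nand W) nand (not G nor not P))) -> (L iff P) = False -> False = True
So S1 is true.

S2: Formalization: V xor not ((G nand not P) or (not W and not L))

not P = not True = False
G nand not P = False nand False = True
not W = not False = True
not L = not False = True
not W and not L = True and True = True
(G nand not P) or (not W and not L) = True or True = True
not ((G nand not P) or (not W and not L)) = not True = False
V xor not ((G nand not P) or (not W and not L)) = True xor False = True
Thus S2 is true.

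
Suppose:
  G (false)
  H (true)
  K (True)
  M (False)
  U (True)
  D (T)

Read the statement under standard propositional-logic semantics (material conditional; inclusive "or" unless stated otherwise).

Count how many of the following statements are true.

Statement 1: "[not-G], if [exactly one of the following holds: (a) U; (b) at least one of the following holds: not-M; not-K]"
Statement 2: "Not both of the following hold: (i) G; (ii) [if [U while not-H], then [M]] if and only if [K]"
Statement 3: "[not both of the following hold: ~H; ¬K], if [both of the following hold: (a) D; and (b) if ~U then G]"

Statement 1: Formalization: (U xor (~M | ~K)) -> ~G

~M = ~F = T
~K = ~T = F
~M | ~K = T | F = T
U xor (~M | ~K) = T xor T = F
~G = ~F = T
(U xor (~M | ~K)) -> ~G = F -> T = T
Thus Statement 1 is true.

Statement 2: Parsed as G nand (((U & ~H) -> M) <-> K)

~H = ~T = F
U & ~H = T & F = F
(U & ~H) -> M = F -> F = T
((U & ~H) -> M) <-> K = T <-> T = T
G nand (((U & ~H) -> M) <-> K) = F nand T = T
Hence Statement 2 is true.

Statement 3: Parsed as (D & (~U -> G)) -> (~H nand ~K)

~U = ~T = F
~U -> G = F -> F = T
D & (~U -> G) = T & T = T
~H = ~T = F
~K = ~T = F
~H nand ~K = F nand F = T
(D & (~U -> G)) -> (~H nand ~K) = T -> T = T
So Statement 3 is true.

True statements: 3 (Statement 1, Statement 2, Statement 3).

3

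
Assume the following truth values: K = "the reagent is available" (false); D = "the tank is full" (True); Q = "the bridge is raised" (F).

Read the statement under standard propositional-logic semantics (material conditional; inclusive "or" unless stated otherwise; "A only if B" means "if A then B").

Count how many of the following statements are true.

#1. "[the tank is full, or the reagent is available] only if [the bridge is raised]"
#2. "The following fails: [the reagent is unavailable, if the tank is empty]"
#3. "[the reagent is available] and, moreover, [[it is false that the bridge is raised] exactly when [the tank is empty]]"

#1: In symbols: (D | K) -> Q

D | K = T | F = T
(D | K) -> Q = T -> F = F
Thus #1 is false.

#2: Parsed as ~(~D -> ~K)

~D = ~T = F
~K = ~F = T
~D -> ~K = F -> T = T
~(~D -> ~K) = ~T = F
Hence #2 is false.

#3: In symbols: K & (~Q <-> ~D)

~Q = ~F = T
~D = ~T = F
~Q <-> ~D = T <-> F = F
K & (~Q <-> ~D) = F & F = F
So #3 is false.

Count: 0.

0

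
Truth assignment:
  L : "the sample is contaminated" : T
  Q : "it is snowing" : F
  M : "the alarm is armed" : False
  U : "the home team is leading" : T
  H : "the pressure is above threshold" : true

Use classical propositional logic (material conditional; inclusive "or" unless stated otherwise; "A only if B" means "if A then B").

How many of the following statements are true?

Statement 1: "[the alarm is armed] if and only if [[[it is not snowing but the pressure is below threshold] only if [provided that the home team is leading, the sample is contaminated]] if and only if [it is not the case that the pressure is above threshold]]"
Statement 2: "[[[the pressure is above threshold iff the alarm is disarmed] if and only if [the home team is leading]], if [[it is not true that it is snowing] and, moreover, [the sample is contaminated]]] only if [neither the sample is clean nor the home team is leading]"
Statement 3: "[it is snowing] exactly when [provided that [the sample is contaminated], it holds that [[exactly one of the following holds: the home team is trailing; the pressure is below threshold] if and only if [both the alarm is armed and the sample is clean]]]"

1

Statement 1: Formalization: M <-> (((~Q & ~H) -> (U -> L)) <-> ~H)

~Q = ~F = T
~H = ~T = F
~Q & ~H = T & F = F
U -> L = T -> T = T
(~Q & ~H) -> (U -> L) = F -> T = T
~H = ~T = F
((~Q & ~H) -> (U -> L)) <-> ~H = T <-> F = F
M <-> (((~Q & ~H) -> (U -> L)) <-> ~H) = F <-> F = T
So Statement 1 is true.

Statement 2: Formalization: ((~Q & L) -> ((H <-> ~M) <-> U)) -> (~L nor U)

~Q = ~F = T
~Q & L = T & T = T
~M = ~F = T
H <-> ~M = T <-> T = T
(H <-> ~M) <-> U = T <-> T = T
(~Q & L) -> ((H <-> ~M) <-> U) = T -> T = T
~L = ~T = F
~L nor U = F nor T = F
((~Q & L) -> ((H <-> ~M) <-> U)) -> (~L nor U) = T -> F = F
Thus Statement 2 is false.

Statement 3: Parsed as Q <-> (L -> ((~U xor ~H) <-> (M & ~L)))

~U = ~T = F
~H = ~T = F
~U xor ~H = F xor F = F
~L = ~T = F
M & ~L = F & F = F
(~U xor ~H) <-> (M & ~L) = F <-> F = T
L -> ((~U xor ~H) <-> (M & ~L)) = T -> T = T
Q <-> (L -> ((~U xor ~H) <-> (M & ~L))) = F <-> T = F
Thus Statement 3 is false.

True statements: 1.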